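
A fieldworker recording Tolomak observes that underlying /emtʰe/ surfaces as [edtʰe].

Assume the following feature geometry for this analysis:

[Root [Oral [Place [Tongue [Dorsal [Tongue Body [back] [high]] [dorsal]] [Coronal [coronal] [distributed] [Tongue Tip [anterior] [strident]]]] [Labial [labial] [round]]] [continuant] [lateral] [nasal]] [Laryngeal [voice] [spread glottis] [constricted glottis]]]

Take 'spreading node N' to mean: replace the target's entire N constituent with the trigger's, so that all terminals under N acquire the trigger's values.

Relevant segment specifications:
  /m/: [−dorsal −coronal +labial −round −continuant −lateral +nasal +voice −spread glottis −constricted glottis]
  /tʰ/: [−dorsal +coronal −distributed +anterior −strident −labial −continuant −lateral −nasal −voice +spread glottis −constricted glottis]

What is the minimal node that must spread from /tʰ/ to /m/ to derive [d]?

Oral

Comparing /m/ with its surface form [d], the features that change are [nasal], [labial], [round], [coronal], [anterior], [distributed], [strident].
These terminals are all dominated by Oral, and no proper subconstituent of Oral covers them all; Oral is their lowest common ancestor.
Delinking /m/'s Oral and associating /tʰ/'s Oral gives precisely the feature bundle of [d].
Since [voice], [spread glottis] are preserved even though /tʰ/ disagrees there, no node above Oral spread.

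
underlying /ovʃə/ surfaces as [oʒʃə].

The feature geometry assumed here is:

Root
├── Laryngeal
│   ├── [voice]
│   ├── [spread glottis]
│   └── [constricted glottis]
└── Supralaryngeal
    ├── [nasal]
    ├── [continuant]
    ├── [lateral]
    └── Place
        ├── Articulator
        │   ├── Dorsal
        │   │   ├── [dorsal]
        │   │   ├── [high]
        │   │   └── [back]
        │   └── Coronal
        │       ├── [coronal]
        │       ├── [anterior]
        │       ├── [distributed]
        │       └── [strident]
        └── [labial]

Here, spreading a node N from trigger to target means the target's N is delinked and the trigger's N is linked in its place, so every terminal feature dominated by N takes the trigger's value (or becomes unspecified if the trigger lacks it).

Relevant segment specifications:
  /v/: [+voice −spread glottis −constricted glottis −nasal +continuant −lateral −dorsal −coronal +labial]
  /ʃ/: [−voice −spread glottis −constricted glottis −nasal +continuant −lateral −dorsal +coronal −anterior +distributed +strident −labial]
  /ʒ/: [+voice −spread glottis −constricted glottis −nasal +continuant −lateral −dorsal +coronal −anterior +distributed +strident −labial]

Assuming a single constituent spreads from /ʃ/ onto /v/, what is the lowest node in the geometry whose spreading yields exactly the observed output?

The alternation /v/ → [ʒ] changes [labial], [coronal], [anterior], [distributed], [strident] and nothing else.
The smallest constituent containing every changed terminal is Place — each of its daughters lacks at least one of the affected features.
If Place spreads, every terminal under it takes /ʃ/'s value, producing [ʒ] as observed.
[voice], a feature on which the two segments disagree outside Place, is unchanged — nothing dominating it spread, and Place is the minimal sufficient constituent.

Place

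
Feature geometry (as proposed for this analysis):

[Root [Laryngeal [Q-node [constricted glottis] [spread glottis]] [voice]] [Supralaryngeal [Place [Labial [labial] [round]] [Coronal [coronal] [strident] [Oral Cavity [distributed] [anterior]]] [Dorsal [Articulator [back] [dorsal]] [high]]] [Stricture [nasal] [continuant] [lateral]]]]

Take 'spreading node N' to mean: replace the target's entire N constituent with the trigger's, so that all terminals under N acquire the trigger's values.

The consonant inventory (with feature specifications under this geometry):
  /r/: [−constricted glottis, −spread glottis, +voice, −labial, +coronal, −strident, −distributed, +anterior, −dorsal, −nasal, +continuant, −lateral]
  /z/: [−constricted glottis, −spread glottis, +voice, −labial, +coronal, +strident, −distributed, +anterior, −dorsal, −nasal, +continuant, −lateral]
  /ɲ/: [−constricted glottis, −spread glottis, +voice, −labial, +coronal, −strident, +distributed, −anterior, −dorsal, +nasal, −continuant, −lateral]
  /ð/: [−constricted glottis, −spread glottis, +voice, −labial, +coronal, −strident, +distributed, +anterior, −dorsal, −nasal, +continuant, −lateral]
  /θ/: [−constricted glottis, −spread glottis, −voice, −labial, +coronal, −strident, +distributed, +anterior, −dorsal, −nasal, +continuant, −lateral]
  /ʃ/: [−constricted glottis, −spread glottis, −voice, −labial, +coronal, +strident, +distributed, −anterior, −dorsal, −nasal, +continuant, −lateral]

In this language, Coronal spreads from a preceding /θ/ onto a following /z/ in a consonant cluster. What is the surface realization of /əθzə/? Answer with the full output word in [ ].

[əθðə]

The Coronal node dominates the terminals [coronal], [strident], [distributed], [anterior].
After delinking /z/'s Coronal and linking /θ/'s, the affected terminals become [+coronal], [−strident], [+distributed], [+anterior]; [constricted glottis], [spread glottis], [voice], … (outside Coronal) are retained from /z/.
The resulting bundle matches /ð/ in the inventory; substituting it for /z/ gives [əθðə].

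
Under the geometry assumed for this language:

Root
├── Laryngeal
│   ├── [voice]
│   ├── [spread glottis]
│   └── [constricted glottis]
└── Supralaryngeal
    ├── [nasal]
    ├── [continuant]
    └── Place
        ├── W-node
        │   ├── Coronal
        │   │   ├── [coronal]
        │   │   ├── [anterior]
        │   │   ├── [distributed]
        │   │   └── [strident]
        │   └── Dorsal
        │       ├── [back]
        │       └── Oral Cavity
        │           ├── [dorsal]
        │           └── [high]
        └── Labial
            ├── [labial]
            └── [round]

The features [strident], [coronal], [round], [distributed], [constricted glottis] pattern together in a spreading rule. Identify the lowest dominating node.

Root

[strident] is immediately dominated by Coronal.
[coronal] is immediately dominated by Coronal.
[round] is immediately dominated by Labial.
[distributed] is immediately dominated by Coronal.
[constricted glottis] is immediately dominated by Laryngeal.
The listed terminals split across distinct daughters of Root, so Root itself is the smallest node containing them all.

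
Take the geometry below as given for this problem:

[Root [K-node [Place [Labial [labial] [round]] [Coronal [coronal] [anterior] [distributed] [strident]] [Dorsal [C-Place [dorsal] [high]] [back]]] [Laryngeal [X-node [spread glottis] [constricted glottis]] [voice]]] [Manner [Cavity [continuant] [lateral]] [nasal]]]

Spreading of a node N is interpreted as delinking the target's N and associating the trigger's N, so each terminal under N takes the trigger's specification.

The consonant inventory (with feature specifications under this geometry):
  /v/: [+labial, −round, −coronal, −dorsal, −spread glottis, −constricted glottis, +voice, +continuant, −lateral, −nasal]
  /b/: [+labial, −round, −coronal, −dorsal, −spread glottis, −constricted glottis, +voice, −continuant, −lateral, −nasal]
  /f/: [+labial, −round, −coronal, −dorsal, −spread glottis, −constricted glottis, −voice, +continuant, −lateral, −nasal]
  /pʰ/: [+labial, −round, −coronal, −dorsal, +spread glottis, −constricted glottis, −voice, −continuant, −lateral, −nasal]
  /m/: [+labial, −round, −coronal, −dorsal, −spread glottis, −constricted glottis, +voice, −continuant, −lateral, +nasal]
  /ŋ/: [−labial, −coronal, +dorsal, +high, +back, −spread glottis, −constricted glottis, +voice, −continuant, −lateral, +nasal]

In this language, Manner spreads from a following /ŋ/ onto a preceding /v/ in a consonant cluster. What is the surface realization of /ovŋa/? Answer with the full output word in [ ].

Manner immediately or transitively dominates [continuant], [lateral], [nasal].
Spreading Manner from /ŋ/ onto /v/ replaces those values with /ŋ/'s: [−continuant], [−lateral], [+nasal]. Features outside Manner ([labial], [round], [coronal], …) stay as in /v/.
Among the inventory, only /m/ has exactly this specification, giving the surface form [omŋa].

[omŋa]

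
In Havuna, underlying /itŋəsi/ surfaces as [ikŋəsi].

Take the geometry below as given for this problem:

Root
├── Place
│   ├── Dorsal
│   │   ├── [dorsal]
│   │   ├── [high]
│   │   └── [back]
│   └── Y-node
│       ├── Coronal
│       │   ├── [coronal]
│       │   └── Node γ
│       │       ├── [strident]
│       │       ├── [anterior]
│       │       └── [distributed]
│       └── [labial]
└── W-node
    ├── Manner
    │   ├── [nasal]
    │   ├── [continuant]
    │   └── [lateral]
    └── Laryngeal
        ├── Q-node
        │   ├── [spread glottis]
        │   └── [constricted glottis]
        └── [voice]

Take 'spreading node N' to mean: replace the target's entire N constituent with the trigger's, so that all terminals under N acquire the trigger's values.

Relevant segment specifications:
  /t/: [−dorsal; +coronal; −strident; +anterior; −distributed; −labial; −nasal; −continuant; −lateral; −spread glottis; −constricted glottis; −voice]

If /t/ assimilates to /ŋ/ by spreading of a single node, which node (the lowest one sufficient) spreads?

/t/ and [k] differ in [coronal], [anterior], [distributed], [strident], [dorsal], [high], [back]; every other specified feature is identical.
These terminals are all dominated by Place, and no proper subconstituent of Place covers them all; Place is their lowest common ancestor.
Spreading Place from /ŋ/ overwrites each of those terminals with /ŋ/'s values, yielding exactly [k].
[nasal], [voice] — on which /ŋ/ differs from /t/ — are unchanged, so Root cannot have spread; the constituent is no larger than Place.

Place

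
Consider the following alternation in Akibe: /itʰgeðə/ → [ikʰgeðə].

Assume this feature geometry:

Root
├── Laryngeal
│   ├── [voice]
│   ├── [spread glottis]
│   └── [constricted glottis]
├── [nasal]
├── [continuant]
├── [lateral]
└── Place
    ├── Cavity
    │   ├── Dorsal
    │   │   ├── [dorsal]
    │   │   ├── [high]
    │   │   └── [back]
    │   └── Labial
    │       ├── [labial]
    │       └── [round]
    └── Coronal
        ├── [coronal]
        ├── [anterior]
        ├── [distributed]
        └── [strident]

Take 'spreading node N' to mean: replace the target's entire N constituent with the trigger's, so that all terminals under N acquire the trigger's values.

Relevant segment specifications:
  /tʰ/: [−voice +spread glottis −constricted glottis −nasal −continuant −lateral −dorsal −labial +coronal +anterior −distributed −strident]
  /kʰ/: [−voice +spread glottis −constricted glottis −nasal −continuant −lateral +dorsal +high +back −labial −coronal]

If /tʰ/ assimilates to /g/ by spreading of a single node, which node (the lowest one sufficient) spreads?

Comparing /tʰ/ with its surface form [kʰ], the features that change are [coronal], [anterior], [distributed], [strident], [dorsal], [high], [back].
Tracing each changed feature up the tree, the paths first meet at Place; any lower node misses at least one of them.
Spreading Place from /g/ overwrites each of those terminals with /g/'s values, yielding exactly [kʰ].
Had Root spread, [voice], [spread glottis] would have taken /g/'s values; they stay as in /tʰ/, confirming the spreading constituent is exactly Place.

Place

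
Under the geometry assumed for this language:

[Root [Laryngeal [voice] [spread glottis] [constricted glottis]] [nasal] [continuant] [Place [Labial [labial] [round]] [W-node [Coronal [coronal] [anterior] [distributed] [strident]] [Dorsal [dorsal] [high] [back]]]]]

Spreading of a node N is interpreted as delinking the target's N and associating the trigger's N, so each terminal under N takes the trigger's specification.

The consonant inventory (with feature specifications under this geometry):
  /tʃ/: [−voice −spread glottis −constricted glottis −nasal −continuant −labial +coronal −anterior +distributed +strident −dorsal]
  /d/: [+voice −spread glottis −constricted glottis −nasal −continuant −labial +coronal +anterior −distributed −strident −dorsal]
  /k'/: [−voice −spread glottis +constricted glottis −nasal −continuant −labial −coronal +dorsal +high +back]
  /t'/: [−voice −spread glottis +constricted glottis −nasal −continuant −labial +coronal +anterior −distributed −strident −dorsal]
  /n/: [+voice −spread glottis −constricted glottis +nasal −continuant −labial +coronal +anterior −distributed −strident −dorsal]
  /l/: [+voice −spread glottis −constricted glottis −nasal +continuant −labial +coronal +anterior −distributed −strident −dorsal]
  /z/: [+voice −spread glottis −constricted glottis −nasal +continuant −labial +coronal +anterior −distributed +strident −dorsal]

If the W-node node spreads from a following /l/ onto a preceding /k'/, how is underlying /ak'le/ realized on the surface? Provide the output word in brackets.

The W-node node dominates the terminals [coronal], [anterior], [distributed], [strident], [dorsal], [high], [back].
Spreading W-node from /l/ onto /k'/ replaces those values with /l/'s: [+coronal], [+anterior], [−distributed], [−strident], [−dorsal]. Features outside W-node ([voice], [spread glottis], [constricted glottis], …) stay as in /k'/.
This feature bundle is that of [t'], so /ak'le/ surfaces as [at'le].

[at'le]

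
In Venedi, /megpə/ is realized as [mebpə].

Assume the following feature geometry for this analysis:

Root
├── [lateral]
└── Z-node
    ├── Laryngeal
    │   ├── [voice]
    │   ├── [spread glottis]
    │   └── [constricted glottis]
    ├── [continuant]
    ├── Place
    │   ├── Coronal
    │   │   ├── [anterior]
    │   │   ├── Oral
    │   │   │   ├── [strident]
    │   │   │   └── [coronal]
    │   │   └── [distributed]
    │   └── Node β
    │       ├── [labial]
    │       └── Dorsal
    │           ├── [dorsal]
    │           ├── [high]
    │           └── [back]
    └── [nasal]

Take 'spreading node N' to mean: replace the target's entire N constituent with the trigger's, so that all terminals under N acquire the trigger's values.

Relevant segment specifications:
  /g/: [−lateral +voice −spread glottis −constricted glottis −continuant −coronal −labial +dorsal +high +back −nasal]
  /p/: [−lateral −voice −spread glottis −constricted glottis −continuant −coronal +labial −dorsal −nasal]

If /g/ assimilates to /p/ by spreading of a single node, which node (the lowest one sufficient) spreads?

Feature comparison: [labial], [dorsal], [high], [back] differ between /g/ and [b]; the remaining terminals match.
The smallest constituent containing every changed terminal is Node β — each of its daughters lacks at least one of the affected features.
If Node β spreads, every terminal under it takes /p/'s value, producing [b] as observed.
[voice], a feature on which the two segments disagree outside Node β, is unchanged — nothing dominating it spread, and Node β is the minimal sufficient constituent.

Node β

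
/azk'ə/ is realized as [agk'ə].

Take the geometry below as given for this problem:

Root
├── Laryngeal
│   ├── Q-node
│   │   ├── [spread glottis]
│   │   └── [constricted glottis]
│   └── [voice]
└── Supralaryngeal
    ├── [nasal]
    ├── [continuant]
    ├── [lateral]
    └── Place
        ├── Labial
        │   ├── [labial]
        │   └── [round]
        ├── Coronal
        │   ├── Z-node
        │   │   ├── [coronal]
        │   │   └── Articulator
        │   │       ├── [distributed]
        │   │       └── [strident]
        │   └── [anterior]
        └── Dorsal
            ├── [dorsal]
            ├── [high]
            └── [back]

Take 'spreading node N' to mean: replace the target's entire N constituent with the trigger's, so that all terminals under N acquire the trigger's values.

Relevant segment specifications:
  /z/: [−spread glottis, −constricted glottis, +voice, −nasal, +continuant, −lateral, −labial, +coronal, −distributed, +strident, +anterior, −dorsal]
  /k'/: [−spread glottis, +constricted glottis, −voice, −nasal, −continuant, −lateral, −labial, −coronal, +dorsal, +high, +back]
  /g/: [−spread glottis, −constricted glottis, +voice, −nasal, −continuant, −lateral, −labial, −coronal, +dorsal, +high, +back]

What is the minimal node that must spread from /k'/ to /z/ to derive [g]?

The alternation /z/ → [g] changes [continuant], [coronal], [anterior], [distributed], [strident], [dorsal], [high], [back] and nothing else.
Tracing each changed feature up the tree, the paths first meet at Supralaryngeal; any lower node misses at least one of them.
Spreading Supralaryngeal from /k'/ overwrites each of those terminals with /k'/'s values, yielding exactly [g].
[constricted glottis], [voice] — on which /k'/ differs from /z/ — are unchanged, so Root cannot have spread; the constituent is no larger than Supralaryngeal.

Supralaryngeal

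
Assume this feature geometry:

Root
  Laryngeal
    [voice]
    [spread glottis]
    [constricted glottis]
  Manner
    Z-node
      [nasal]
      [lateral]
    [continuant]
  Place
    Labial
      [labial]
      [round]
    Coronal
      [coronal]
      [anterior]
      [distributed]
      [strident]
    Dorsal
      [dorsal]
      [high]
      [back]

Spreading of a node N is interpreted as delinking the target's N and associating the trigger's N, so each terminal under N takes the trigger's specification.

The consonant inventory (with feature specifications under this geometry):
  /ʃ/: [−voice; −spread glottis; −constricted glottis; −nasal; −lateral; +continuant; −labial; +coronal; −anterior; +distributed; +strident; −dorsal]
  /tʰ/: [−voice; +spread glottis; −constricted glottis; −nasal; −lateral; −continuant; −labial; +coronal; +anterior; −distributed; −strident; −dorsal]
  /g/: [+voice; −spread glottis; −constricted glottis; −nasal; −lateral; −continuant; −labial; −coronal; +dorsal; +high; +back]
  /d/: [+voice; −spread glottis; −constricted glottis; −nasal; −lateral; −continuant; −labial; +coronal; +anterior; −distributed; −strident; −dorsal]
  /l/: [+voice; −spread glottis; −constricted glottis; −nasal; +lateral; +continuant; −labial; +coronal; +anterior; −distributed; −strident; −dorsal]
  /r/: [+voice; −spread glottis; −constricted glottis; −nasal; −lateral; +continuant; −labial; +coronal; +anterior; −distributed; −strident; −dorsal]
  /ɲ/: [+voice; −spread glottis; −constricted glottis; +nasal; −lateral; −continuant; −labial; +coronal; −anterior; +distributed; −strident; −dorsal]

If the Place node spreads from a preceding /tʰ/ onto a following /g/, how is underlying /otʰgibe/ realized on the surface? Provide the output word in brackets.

[otʰdibe]

Place immediately or transitively dominates [labial], [round], [coronal], [anterior], [distributed], [strident], [dorsal], [high], [back].
After delinking /g/'s Place and linking /tʰ/'s, the affected terminals become [−labial], [+coronal], [+anterior], [−distributed], [−strident], [−dorsal]; [voice], [spread glottis], [constricted glottis], … (outside Place) are retained from /g/.
Among the inventory, only /d/ has exactly this specification, giving the surface form [otʰdibe].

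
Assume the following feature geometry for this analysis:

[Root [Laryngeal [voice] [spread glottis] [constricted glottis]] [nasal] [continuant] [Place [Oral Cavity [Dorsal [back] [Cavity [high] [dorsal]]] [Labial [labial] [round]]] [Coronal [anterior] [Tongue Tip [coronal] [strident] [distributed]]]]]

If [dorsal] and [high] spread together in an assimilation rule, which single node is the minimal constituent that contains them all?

[dorsal]: Root / Place / Oral Cavity / Dorsal / Cavity / [dorsal].
[high]: Root / Place / Oral Cavity / Dorsal / Cavity / [high].
These paths first converge at Cavity; no daughter of Cavity dominates all 2 features, so Cavity is the minimal constituent.

Cavity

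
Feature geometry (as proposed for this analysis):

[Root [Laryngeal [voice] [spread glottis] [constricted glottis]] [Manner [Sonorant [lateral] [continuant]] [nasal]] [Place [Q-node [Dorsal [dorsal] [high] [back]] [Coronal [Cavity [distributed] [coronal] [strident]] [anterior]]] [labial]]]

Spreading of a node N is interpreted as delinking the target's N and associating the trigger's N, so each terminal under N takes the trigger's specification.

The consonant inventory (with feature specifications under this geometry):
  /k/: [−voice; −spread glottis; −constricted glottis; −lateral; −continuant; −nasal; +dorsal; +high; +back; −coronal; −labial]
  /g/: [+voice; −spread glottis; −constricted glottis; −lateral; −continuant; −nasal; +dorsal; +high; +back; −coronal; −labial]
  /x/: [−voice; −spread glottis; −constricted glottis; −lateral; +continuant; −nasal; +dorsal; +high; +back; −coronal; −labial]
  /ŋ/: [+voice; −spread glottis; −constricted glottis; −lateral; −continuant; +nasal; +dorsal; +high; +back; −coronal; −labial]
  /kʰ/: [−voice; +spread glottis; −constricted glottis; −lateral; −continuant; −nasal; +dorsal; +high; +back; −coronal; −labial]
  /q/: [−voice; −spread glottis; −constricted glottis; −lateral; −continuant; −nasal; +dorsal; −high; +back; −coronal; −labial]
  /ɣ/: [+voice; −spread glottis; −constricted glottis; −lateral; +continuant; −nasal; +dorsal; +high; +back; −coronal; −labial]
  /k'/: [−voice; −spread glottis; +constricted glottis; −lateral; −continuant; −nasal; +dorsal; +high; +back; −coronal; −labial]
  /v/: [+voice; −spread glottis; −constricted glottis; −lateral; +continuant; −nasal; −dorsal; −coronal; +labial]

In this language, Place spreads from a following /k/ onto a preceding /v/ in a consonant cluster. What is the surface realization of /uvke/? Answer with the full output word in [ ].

The Place node dominates the terminals [dorsal], [high], [back], [distributed], [coronal], [strident], [anterior], [labial].
The target acquires /k/'s values for everything under Place — [+dorsal], [+high], [+back], [−coronal], [−labial] — while keeping its own [voice], [spread glottis], [constricted glottis], ….
The resulting bundle matches /ɣ/ in the inventory; substituting it for /v/ gives [uɣke].

[uɣke]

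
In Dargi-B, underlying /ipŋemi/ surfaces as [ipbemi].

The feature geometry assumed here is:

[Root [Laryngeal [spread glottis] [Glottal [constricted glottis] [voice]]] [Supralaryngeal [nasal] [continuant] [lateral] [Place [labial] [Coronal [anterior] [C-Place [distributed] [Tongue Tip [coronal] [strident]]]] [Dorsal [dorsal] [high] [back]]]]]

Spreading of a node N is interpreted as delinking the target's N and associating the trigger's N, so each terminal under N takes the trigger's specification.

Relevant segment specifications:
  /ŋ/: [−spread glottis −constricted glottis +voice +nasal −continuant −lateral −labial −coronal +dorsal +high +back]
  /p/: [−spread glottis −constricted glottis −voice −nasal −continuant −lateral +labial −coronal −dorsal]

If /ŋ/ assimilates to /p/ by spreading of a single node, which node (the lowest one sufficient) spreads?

Supralaryngeal

The alternation /ŋ/ → [b] changes [nasal], [labial], [dorsal], [high], [back] and nothing else.
The smallest constituent containing every changed terminal is Supralaryngeal — each of its daughters lacks at least one of the affected features.
Spreading Supralaryngeal from /p/ overwrites each of those terminals with /p/'s values, yielding exactly [b].
Since [voice] is preserved even though /p/ disagrees there, no node above Supralaryngeal spread.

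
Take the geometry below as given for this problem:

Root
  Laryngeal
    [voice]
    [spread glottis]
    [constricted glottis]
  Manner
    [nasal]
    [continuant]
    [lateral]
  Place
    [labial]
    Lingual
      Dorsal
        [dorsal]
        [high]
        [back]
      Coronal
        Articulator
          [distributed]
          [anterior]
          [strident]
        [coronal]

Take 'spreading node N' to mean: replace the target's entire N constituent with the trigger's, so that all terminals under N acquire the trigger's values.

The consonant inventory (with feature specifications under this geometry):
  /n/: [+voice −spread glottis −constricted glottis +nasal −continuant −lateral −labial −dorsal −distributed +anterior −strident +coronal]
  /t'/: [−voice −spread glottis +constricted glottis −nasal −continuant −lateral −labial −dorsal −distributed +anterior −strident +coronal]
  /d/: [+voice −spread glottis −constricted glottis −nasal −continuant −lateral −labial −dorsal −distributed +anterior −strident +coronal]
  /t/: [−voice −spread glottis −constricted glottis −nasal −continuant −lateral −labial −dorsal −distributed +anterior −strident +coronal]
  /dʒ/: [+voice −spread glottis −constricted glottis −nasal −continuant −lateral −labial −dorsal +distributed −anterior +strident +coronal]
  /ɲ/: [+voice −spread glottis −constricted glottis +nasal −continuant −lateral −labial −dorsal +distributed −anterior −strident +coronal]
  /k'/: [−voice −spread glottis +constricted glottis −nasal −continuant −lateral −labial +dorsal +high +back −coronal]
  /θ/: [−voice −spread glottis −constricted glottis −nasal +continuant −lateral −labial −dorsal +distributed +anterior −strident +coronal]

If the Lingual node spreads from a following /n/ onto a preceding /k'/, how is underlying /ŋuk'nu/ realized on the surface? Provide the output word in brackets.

[ŋut'nu]

Lingual immediately or transitively dominates [dorsal], [high], [back], [distributed], [anterior], [strident], [coronal].
After delinking /k'/'s Lingual and linking /n/'s, the affected terminals become [−dorsal], [−distributed], [+anterior], [−strident], [+coronal]; [voice], [spread glottis], [constricted glottis], … (outside Lingual) are retained from /k'/.
The resulting bundle matches /t'/ in the inventory; substituting it for /k'/ gives [ŋut'nu].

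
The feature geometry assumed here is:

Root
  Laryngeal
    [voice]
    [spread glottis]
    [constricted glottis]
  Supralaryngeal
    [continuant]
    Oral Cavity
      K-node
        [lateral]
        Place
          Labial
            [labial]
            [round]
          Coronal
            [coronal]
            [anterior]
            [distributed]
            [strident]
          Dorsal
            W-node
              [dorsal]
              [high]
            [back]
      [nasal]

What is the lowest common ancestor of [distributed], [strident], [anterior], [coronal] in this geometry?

Coronal

[distributed] lies under Coronal (below Supralaryngeal).
[strident] lies under Coronal (below Supralaryngeal).
[anterior]: Root ▹ Supralaryngeal ▹ Oral Cavity ▹ K-node ▹ Place ▹ Coronal ▹ [anterior].
[coronal] lies under Coronal (below Supralaryngeal).
The listed terminals split across distinct daughters of Coronal, so Coronal itself is the smallest node containing them all.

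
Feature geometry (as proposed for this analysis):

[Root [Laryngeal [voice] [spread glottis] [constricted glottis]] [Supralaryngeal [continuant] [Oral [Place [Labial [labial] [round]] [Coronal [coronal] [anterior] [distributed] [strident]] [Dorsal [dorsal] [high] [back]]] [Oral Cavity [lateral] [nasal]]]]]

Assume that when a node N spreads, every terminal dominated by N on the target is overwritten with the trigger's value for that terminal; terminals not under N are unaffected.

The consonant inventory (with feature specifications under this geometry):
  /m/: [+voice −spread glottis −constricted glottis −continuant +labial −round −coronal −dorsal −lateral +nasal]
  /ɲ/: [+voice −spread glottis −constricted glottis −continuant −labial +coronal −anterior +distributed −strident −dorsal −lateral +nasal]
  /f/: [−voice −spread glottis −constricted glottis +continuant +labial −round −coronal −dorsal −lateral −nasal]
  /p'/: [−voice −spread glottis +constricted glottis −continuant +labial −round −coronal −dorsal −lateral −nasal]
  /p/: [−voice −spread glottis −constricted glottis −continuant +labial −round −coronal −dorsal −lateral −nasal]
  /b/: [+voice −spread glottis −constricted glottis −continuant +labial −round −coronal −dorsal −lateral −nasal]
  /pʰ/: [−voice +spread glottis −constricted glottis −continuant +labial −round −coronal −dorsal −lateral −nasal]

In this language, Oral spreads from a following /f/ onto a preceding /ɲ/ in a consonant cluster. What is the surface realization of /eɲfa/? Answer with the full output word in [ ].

Terminals under Oral in this geometry: [labial], [round], [coronal], [anterior], [distributed], [strident], [dorsal], [high], [back], [lateral], [nasal].
The target acquires /f/'s values for everything under Oral — [+labial], [−round], [−coronal], [−dorsal], [−lateral], [−nasal] — while keeping its own [voice], [spread glottis], [constricted glottis], ….
This feature bundle is that of [b], so /eɲfa/ surfaces as [ebfa].

[ebfa]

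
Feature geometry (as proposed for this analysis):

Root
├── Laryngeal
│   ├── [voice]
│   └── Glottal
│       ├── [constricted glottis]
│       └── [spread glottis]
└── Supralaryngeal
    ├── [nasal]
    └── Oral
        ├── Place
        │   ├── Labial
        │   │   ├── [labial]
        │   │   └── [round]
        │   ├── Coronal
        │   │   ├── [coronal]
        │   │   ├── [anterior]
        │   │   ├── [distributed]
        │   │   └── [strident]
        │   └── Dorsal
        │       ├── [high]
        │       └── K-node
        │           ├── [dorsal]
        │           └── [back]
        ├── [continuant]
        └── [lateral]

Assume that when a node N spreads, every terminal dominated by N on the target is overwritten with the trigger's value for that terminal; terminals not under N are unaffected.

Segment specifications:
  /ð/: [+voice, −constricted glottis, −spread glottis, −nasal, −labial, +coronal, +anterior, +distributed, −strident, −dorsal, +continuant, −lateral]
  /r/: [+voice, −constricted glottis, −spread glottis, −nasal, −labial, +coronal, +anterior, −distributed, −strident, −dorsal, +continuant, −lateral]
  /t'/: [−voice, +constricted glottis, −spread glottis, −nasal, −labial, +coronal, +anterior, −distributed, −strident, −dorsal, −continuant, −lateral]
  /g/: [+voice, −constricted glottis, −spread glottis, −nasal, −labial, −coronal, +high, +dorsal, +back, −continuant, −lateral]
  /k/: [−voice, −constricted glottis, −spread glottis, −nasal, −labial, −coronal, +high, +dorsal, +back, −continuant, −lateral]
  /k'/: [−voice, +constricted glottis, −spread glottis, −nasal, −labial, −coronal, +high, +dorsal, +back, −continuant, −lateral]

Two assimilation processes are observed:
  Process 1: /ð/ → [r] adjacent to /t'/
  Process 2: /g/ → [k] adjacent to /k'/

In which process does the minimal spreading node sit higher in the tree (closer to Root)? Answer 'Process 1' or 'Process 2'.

In Process 1, [distributed] changes, so the minimal spreading node is [distributed] at depth 5.
In Process 2, [voice] changes, so the minimal spreading node is [voice] at depth 2.
[voice] is closer to Root than [distributed], so Process 2 spreads the higher node.

Process 2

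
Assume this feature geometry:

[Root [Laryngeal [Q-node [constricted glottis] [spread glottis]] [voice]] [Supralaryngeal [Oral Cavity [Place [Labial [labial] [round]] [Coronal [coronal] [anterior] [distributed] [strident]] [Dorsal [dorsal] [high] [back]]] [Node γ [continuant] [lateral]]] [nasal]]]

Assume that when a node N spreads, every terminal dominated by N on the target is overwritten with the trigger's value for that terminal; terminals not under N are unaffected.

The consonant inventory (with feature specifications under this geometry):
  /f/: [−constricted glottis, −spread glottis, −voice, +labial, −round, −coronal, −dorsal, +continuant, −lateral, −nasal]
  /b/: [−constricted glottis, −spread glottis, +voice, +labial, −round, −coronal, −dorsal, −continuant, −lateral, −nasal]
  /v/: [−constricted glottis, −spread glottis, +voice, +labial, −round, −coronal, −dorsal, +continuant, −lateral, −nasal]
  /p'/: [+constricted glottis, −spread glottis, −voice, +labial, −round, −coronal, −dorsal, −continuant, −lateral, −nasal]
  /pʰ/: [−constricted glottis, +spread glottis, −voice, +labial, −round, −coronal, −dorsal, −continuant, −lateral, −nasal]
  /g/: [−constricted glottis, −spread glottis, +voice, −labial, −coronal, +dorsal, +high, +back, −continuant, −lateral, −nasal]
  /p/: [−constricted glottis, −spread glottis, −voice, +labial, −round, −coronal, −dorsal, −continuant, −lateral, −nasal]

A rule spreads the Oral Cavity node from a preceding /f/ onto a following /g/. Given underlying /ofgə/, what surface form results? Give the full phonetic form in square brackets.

[ofvə]

The Oral Cavity node dominates the terminals [labial], [round], [coronal], [anterior], [distributed], [strident], [dorsal], [high], [back], [continuant], [lateral].
The target acquires /f/'s values for everything under Oral Cavity — [+labial], [−round], [−coronal], [−dorsal], [+continuant], [−lateral] — while keeping its own [constricted glottis], [spread glottis], [voice], ….
The resulting bundle matches /v/ in the inventory; substituting it for /g/ gives [ofvə].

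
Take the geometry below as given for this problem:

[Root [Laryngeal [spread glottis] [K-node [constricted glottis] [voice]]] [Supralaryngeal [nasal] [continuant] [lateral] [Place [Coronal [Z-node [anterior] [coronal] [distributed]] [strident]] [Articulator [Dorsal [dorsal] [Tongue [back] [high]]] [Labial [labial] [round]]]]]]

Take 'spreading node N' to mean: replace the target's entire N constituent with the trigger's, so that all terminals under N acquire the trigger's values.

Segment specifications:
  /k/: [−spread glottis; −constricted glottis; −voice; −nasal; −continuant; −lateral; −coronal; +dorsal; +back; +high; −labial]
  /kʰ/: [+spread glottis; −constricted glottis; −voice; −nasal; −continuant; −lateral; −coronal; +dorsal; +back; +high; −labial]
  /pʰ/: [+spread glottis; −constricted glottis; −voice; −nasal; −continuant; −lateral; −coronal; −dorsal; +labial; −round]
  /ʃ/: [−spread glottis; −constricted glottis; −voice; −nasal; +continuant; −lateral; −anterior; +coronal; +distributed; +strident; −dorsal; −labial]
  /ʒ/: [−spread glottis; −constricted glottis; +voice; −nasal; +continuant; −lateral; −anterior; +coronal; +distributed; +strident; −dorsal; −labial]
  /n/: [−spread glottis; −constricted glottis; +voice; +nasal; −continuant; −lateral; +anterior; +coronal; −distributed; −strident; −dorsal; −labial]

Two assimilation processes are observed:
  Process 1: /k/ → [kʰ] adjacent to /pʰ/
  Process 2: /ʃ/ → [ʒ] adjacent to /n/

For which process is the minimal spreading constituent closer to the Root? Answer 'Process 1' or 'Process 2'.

Process 1: the feature that changes is [spread glottis]; the minimal node is [spread glottis] (depth 2).
In Process 2, [voice] changes, so the minimal spreading node is [voice] at depth 3.
Depth 2 < depth 3; Process 1 involves the structurally higher constituent [spread glottis].

Process 1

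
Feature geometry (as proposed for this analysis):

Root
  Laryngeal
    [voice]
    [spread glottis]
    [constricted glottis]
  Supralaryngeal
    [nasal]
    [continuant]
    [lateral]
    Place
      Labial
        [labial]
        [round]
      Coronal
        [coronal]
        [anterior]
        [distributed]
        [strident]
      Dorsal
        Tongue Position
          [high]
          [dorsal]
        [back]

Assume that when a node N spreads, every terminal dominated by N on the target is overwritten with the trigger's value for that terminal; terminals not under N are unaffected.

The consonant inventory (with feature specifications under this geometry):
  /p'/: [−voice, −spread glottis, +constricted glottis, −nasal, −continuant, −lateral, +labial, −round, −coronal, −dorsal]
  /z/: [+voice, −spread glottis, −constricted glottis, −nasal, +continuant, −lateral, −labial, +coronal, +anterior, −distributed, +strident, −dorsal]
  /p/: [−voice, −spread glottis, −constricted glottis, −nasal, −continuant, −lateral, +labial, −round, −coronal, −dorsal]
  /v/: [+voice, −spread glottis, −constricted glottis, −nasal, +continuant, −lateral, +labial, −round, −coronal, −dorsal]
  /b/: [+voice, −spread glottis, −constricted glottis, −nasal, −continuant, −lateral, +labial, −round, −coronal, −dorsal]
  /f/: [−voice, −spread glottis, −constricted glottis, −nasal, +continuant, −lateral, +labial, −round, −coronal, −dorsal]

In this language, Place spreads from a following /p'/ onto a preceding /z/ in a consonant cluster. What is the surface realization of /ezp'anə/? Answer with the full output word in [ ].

The Place node dominates the terminals [labial], [round], [coronal], [anterior], [distributed], [strident], [high], [dorsal], [back].
Spreading Place from /p'/ onto /z/ replaces those values with /p'/'s: [+labial], [−round], [−coronal], [−dorsal]. Features outside Place ([voice], [spread glottis], [constricted glottis], …) stay as in /z/.
The resulting bundle matches /v/ in the inventory; substituting it for /z/ gives [evp'anə].

[evp'anə]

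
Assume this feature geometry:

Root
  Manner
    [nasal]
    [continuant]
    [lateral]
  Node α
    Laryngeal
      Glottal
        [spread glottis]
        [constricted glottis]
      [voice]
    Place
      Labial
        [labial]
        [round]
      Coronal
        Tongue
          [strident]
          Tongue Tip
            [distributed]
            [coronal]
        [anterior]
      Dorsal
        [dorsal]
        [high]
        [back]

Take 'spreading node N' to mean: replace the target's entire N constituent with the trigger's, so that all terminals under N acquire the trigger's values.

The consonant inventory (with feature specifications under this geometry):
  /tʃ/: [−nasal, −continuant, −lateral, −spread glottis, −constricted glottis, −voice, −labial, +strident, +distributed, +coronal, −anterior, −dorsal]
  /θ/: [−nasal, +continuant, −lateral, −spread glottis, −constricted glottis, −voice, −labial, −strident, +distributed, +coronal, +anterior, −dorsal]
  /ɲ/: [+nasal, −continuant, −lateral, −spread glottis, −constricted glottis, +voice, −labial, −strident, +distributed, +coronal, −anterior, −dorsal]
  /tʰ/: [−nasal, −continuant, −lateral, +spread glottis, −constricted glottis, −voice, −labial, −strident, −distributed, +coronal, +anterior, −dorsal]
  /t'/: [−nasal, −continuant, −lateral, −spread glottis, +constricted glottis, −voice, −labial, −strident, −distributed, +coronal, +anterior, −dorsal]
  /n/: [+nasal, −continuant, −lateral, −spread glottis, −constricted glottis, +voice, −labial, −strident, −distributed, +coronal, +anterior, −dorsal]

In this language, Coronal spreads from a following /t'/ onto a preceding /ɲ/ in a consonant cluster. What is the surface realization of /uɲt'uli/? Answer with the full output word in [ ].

The Coronal node dominates the terminals [strident], [distributed], [coronal], [anterior].
After delinking /ɲ/'s Coronal and linking /t'/'s, the affected terminals become [−strident], [−distributed], [+coronal], [+anterior]; [nasal], [continuant], [lateral], … (outside Coronal) are retained from /ɲ/.
The resulting bundle matches /n/ in the inventory; substituting it for /ɲ/ gives [unt'uli].

[unt'uli]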